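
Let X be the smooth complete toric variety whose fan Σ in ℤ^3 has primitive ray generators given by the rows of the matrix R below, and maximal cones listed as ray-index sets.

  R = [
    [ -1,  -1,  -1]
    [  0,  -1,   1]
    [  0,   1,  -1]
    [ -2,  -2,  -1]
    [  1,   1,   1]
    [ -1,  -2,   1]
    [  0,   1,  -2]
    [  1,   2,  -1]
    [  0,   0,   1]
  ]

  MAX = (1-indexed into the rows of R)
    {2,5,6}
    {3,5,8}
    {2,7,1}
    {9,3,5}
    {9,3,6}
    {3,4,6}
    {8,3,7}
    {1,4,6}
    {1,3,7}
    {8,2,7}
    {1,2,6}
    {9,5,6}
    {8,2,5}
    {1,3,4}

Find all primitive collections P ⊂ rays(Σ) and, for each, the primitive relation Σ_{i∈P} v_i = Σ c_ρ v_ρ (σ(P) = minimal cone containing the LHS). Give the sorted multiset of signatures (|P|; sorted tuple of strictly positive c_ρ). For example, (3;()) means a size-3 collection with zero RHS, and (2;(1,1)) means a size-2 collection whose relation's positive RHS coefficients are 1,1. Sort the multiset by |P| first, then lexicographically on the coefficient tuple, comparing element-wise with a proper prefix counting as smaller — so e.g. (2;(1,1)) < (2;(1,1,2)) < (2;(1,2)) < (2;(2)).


Δ(Σ) — 9 vertices, 17 min non-faces:

  P = {1,5}:  v_{1} + v_{5} = 0  ⇒ sig = (2;())
  P = {2,3}:  v_{2} + v_{3} = 0  ⇒ sig = (2;())
  P = {6,8}:  v_{6} + v_{8} = 0  ⇒ sig = (2;())
  P = {1,8}:  v_{1} + v_{8} = v_{7}  ⇒ sig = (2;(1))
  P = {5,7}:  v_{5} + v_{7} = v_{8}  ⇒ sig = (2;(1))
  P = {6,7}:  v_{6} + v_{7} = v_{1}  ⇒ sig = (2;(1))
  P = {7,9}:  v_{7} + v_{9} = v_{3}  ⇒ sig = (2;(1))
  P = {1,9}:  v_{1} + v_{9} = v_{3} + v_{6}  ⇒ sig = (2;(1,1))
  P = {2,4}:  v_{2} + v_{4} = v_{1} + v_{6}  ⇒ sig = (2;(1,1))
  P = {2,9}:  v_{2} + v_{9} = v_{5} + v_{6}  ⇒ sig = (2;(1,1))
  P = {4,5}:  v_{4} + v_{5} = v_{3} + v_{6}  ⇒ sig = (2;(1,1))
  P = {4,8}:  v_{4} + v_{8} = v_{1} + v_{3}  ⇒ sig = (2;(1,1))
  P = {8,9}:  v_{8} + v_{9} = v_{3} + v_{5}  ⇒ sig = (2;(1,1))
  P = {4,7}:  v_{4} + v_{7} = 2·v_{1} + v_{3}  ⇒ sig = (2;(1,2))
  P = {4,9}:  v_{4} + v_{9} = 2·v_{3} + 2·v_{6}  ⇒ sig = (2;(2,2))
  P = {1,3,6}:  v_{1} + v_{3} + v_{6} = v_{4}  ⇒ sig = (3;(1))
  P = {3,5,6}:  v_{3} + v_{5} + v_{6} = v_{9}  ⇒ sig = (3;(1))

Signatures (|P|; sorted positive RHS coefficients), sorted:
    (2;())
    (2;())
    (2;())
    (2;(1))
    (2;(1))
    (2;(1))
    (2;(1))
    (2;(1,1))
    (2;(1,1))
    (2;(1,1))
    (2;(1,1))
    (2;(1,1))
    (2;(1,1))
    (2;(1,2))
    (2;(2,2))
    (3;(1))
    (3;(1))


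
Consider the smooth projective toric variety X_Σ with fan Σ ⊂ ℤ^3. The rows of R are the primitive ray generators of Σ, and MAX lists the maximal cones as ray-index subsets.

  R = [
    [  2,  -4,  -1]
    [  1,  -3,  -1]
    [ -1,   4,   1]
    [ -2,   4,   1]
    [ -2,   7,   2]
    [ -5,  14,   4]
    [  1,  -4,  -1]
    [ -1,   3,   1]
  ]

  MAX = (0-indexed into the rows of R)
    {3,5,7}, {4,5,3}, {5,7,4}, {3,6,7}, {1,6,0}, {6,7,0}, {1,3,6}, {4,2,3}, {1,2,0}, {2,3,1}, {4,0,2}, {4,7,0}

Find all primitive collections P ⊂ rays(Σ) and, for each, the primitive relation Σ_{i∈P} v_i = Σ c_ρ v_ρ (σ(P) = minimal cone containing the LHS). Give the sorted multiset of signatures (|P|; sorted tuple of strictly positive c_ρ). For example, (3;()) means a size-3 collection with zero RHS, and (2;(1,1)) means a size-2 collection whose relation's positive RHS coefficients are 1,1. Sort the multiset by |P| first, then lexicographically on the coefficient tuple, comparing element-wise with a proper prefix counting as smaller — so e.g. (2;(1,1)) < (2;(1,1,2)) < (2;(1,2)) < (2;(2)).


11 minimal non-faces of Δ(Σ) (on 8 rays):

  • {0,3}:  v_{0} + v_{3} = 0  ⟹  sig = (2;())
  • {1,7}:  v_{1} + v_{7} = 0  ⟹  sig = (2;())
  • {2,6}:  v_{2} + v_{6} = 0  ⟹  sig = (2;())
  • {1,4}:  v_{1} + v_{4} = v_{2}  ⟹  sig = (2;(1))
  • {2,7}:  v_{2} + v_{7} = v_{4}  ⟹  sig = (2;(1))
  • {4,6}:  v_{4} + v_{6} = v_{7}  ⟹  sig = (2;(1))
  • {0,5}:  v_{0} + v_{5} = v_{4} + v_{7}  ⟹  sig = (2;(1,1))
  • {1,5}:  v_{1} + v_{5} = v_{3} + v_{4}  ⟹  sig = (2;(1,1))
  • {2,5}:  v_{2} + v_{5} = v_{3} + 2·v_{4}  ⟹  sig = (2;(1,2))
  • {5,6}:  v_{5} + v_{6} = v_{3} + 2·v_{7}  ⟹  sig = (2;(1,2))
  • {3,4,7}:  v_{3} + v_{4} + v_{7} = v_{5}  ⟹  sig = (3;(1))

so the primitive-relation signature multiset is
[(2;()), (2;()), (2;()), (2;(1)), (2;(1)), (2;(1)), (2;(1,1)), (2;(1,1)), (2;(1,2)), (2;(1,2)), (3;(1))]


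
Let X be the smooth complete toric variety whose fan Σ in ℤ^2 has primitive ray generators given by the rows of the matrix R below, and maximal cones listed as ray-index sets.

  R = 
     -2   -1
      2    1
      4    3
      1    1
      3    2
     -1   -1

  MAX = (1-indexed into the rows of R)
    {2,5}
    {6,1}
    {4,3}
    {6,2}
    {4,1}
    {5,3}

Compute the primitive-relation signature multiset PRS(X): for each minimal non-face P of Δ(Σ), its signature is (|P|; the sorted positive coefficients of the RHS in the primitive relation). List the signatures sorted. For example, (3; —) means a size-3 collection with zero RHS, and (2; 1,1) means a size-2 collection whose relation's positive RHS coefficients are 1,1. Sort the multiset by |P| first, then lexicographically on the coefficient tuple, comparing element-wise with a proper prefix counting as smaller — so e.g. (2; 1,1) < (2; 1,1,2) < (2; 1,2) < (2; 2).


Σ has 9 primitive collections:

  P = {1,2}:  v_{1} + v_{2} = 0  ⇒ sig = (2; —)
  P = {4,6}:  v_{4} + v_{6} = 0  ⇒ sig = (2; —)
  P = {1,5}:  v_{1} + v_{5} = v_{4}  ⇒ sig = (2; 1)
  P = {2,4}:  v_{2} + v_{4} = v_{5}  ⇒ sig = (2; 1)
  P = {3,6}:  v_{3} + v_{6} = v_{5}  ⇒ sig = (2; 1)
  P = {4,5}:  v_{4} + v_{5} = v_{3}  ⇒ sig = (2; 1)
  P = {5,6}:  v_{5} + v_{6} = v_{2}  ⇒ sig = (2; 1)
  P = {1,3}:  v_{1} + v_{3} = 2·v_{4}  ⇒ sig = (2; 2)
  P = {2,3}:  v_{2} + v_{3} = 2·v_{5}  ⇒ sig = (2; 2)

Signatures (|P|; sorted positive RHS coefficients), sorted:
    |P|=2: 9 collections, coeffs (), (), (1), (1), (1), (1), (1), (2), (2)


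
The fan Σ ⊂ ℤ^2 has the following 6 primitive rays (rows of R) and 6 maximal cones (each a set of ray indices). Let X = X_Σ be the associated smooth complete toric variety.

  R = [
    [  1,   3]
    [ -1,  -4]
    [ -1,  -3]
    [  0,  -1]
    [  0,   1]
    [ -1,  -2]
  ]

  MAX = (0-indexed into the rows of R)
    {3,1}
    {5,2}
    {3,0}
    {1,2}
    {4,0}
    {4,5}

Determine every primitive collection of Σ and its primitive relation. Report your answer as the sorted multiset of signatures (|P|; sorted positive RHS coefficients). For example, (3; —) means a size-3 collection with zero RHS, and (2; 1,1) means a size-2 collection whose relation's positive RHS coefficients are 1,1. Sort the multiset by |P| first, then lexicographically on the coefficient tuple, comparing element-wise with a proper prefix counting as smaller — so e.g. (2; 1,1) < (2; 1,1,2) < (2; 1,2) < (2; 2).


9 minimal non-faces of Δ(Σ) (on 6 rays):

  • {0,2}:  v_{0} + v_{2} = 0  so sig = (2; —)
  • {3,4}:  v_{3} + v_{4} = 0  so sig = (2; —)
  • {0,1}:  v_{0} + v_{1} = v_{3}  so sig = (2; 1)
  • {0,5}:  v_{0} + v_{5} = v_{4}  so sig = (2; 1)
  • {1,4}:  v_{1} + v_{4} = v_{2}  so sig = (2; 1)
  • {2,3}:  v_{2} + v_{3} = v_{1}  so sig = (2; 1)
  • {2,4}:  v_{2} + v_{4} = v_{5}  so sig = (2; 1)
  • {3,5}:  v_{3} + v_{5} = v_{2}  so sig = (2; 1)
  • {1,5}:  v_{1} + v_{5} = 2·v_{2}  so sig = (2; 2)

Signatures (|P|; sorted positive RHS coefficients), sorted:
    (2; —)
    (2; —)
    (2; 1)
    (2; 1)
    (2; 1)
    (2; 1)
    (2; 1)
    (2; 1)
    (2; 2)


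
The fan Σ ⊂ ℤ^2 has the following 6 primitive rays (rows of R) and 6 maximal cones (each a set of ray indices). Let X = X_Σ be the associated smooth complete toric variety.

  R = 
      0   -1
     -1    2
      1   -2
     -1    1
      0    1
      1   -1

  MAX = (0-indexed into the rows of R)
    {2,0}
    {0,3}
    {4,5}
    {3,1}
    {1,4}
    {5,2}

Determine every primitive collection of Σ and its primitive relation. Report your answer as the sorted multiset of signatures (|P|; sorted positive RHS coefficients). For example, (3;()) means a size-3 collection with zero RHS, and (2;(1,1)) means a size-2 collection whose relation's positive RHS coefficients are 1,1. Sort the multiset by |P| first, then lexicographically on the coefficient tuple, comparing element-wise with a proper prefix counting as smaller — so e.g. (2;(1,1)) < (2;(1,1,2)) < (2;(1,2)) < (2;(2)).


9 minimal non-faces of Δ(Σ) (on 6 rays):

  P={0,4}:  v_{0} + v_{4} = 0  ⟹  sig = (2;())
  P={1,2}:  v_{1} + v_{2} = 0  ⟹  sig = (2;())
  P={3,5}:  v_{3} + v_{5} = 0  ⟹  sig = (2;())
  P={0,1}:  v_{0} + v_{1} = v_{3}  ⟹  sig = (2;(1))
  P={0,5}:  v_{0} + v_{5} = v_{2}  ⟹  sig = (2;(1))
  P={1,5}:  v_{1} + v_{5} = v_{4}  ⟹  sig = (2;(1))
  P={2,3}:  v_{2} + v_{3} = v_{0}  ⟹  sig = (2;(1))
  P={2,4}:  v_{2} + v_{4} = v_{5}  ⟹  sig = (2;(1))
  P={3,4}:  v_{3} + v_{4} = v_{1}  ⟹  sig = (2;(1))

Sorted signature multiset PRS(X):
    (2;())
    (2;())
    (2;())
    (2;(1))
    (2;(1))
    (2;(1))
    (2;(1))
    (2;(1))
    (2;(1))


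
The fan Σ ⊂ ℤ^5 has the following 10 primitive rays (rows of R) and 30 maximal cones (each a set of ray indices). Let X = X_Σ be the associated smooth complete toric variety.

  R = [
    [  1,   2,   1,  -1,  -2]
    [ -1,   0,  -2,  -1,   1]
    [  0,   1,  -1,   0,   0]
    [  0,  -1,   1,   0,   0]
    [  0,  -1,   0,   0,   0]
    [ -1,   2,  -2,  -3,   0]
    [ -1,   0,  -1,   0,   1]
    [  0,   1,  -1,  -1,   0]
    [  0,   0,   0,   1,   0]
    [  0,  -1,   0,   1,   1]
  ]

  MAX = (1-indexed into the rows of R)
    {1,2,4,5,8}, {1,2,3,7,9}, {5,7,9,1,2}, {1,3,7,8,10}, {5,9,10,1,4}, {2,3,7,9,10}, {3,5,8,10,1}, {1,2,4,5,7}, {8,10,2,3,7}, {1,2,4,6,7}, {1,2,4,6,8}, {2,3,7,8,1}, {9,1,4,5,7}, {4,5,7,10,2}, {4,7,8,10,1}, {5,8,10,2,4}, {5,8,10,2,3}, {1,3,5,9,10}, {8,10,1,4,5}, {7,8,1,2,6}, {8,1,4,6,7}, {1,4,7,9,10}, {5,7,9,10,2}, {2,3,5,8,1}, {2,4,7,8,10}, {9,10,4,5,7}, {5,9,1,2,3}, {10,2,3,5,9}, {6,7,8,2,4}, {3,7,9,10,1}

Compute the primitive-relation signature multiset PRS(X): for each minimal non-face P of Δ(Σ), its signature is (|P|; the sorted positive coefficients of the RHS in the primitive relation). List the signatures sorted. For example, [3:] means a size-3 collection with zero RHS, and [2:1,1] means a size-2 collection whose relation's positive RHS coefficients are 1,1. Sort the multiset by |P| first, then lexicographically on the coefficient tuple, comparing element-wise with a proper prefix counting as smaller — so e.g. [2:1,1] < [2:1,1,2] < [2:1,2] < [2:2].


Σ has 12 primitive collections:

  P={3,4}:  v_{3} + v_{4} = 0  so sig = [2:]
  P={8,9}:  v_{8} + v_{9} = v_{3}  so sig = [2:1]
  P={6,9}:  v_{6} + v_{9} = v_{1} + v_{2} + v_{7}  so sig = [2:1,1,1]
  P={3,6}:  v_{3} + v_{6} = v_{1} + v_{2} + v_{7} + v_{8}  so sig = [2:1,1,1,1]
  P={5,6}:  v_{5} + v_{6} = v_{1} + 2·v_{2} + v_{4}  so sig = [2:1,1,2]
  P={6,10}:  v_{6} + v_{10} = v_{4} + v_{7} + 2·v_{8}  so sig = [2:1,1,2]
  P={1,2,10}:  v_{1} + v_{2} + v_{10} = v_{8}  so sig = [3:1]
  P={5,7,8}:  v_{5} + v_{7} + v_{8} = v_{2}  so sig = [3:1]
  P={2,4,9}:  v_{2} + v_{4} + v_{9} = v_{5} + v_{7}  so sig = [3:1,1]
  P={3,5,7}:  v_{3} + v_{5} + v_{7} = v_{2} + v_{9}  so sig = [3:1,1]
  P={1,5,7,10}:  v_{1} + v_{5} + v_{7} + v_{10} = 0  so sig = [4:]
  P={1,2,4,7,8}:  v_{1} + v_{2} + v_{4} + v_{7} + v_{8} = v_{6}  so sig = [5:1]

Sorted signature multiset PRS(X):
    [2:]
    [2:1]
    [2:1,1,1]
    [2:1,1,1,1]
    [2:1,1,2]
    [2:1,1,2]
    [3:1]
    [3:1]
    [3:1,1]
    [3:1,1]
    [4:]
    [5:1]


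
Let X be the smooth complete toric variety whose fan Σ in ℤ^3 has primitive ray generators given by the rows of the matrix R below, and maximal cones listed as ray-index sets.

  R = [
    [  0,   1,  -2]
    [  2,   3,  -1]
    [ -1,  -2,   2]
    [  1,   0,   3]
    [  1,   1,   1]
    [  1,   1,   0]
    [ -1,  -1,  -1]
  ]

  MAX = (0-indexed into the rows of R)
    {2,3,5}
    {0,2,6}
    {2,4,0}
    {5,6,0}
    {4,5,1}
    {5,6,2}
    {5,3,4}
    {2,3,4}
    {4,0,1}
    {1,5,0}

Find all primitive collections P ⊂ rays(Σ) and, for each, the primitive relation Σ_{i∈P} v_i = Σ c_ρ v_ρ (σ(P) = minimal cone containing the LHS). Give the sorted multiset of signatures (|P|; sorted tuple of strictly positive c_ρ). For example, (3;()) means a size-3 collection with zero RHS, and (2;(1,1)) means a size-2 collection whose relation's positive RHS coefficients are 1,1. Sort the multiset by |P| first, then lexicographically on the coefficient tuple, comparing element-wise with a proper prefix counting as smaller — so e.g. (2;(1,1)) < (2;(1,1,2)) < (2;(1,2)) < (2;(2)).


Primitive collections (9):

  P={4,6}:  v_{4} + v_{6} = 0 ; sig = (2;())
  P={0,3}:  v_{0} + v_{3} = v_{4} ; sig = (2;(1))
  P={1,2}:  v_{1} + v_{2} = v_{4} ; sig = (2;(1))
  P={1,6}:  v_{1} + v_{6} = v_{0} + v_{5} ; sig = (2;(1,1))
  P={3,6}:  v_{3} + v_{6} = v_{2} + v_{5} ; sig = (2;(1,1))
  P={1,3}:  v_{1} + v_{3} = 2·v_{4} + v_{5} ; sig = (2;(1,2))
  P={0,2,5}:  v_{0} + v_{2} + v_{5} = 0 ; sig = (3;())
  P={0,4,5}:  v_{0} + v_{4} + v_{5} = v_{1} ; sig = (3;(1))
  P={2,4,5}:  v_{2} + v_{4} + v_{5} = v_{3} ; sig = (3;(1))

Hence PRS(X_Σ) =
{ (2;()),  (2;(1)) ×2,  (2;(1,1)) ×2,  (2;(1,2)),  (3;()),  (3;(1)) ×2 }


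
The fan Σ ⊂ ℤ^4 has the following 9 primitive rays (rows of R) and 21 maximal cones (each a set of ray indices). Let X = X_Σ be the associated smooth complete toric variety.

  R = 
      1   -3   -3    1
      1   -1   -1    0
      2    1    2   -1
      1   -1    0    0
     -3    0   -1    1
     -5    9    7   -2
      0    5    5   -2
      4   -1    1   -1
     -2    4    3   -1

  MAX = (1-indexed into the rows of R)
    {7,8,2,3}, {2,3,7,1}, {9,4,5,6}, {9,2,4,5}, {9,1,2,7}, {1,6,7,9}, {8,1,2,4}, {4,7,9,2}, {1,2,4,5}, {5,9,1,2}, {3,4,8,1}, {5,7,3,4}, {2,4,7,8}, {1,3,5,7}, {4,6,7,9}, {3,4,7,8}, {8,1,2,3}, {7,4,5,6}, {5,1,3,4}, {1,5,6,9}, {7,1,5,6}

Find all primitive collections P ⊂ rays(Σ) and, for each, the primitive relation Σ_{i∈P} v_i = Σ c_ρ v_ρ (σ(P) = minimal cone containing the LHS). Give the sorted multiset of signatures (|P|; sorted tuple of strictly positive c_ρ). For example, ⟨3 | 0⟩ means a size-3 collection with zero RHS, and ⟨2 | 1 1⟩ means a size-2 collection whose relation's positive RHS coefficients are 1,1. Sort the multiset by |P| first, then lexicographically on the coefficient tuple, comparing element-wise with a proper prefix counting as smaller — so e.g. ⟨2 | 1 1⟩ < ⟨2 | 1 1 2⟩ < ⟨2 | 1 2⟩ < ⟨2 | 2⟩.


Primitive collections (14):

  P = {3,9}:  v_{3} + v_{9} = v_{7}  →  sig = ⟨2 | 1⟩
  P = {5,8}:  v_{5} + v_{8} = v_{4}  →  sig = ⟨2 | 1⟩
  P = {6,8}:  v_{6} + v_{8} = v_{4} + v_{7} + v_{9}  →  sig = ⟨2 | 1 1 1⟩
  P = {8,9}:  v_{8} + v_{9} = v_{2} + v_{4} + v_{7}  →  sig = ⟨2 | 1 1 1⟩
  P = {3,6}:  v_{3} + v_{6} = v_{5} + 2·v_{7}  →  sig = ⟨2 | 1 2⟩
  P = {2,6}:  v_{2} + v_{6} = 2·v_{9}  →  sig = ⟨2 | 2⟩
  P = {1,4,9}:  v_{1} + v_{4} + v_{9} = 0  →  sig = ⟨3 | 0⟩
  P = {2,3,5}:  v_{2} + v_{3} + v_{5} = 0  →  sig = ⟨3 | 0⟩
  P = {1,4,7}:  v_{1} + v_{4} + v_{7} = v_{3}  →  sig = ⟨3 | 1⟩
  P = {2,3,4}:  v_{2} + v_{3} + v_{4} = v_{8}  →  sig = ⟨3 | 1⟩
  P = {2,5,7}:  v_{2} + v_{5} + v_{7} = v_{9}  →  sig = ⟨3 | 1⟩
  P = {5,7,9}:  v_{5} + v_{7} + v_{9} = v_{6}  →  sig = ⟨3 | 1⟩
  P = {1,4,6}:  v_{1} + v_{4} + v_{6} = v_{5} + v_{7}  →  sig = ⟨3 | 1 1⟩
  P = {1,7,8}:  v_{1} + v_{7} + v_{8} = v_{2} + 2·v_{3}  →  sig = ⟨3 | 1 2⟩

Signatures (|P|; sorted positive RHS coefficients), sorted:
{ ⟨2 | 1⟩ ×2,  ⟨2 | 1 1 1⟩ ×2,  ⟨2 | 1 2⟩,  ⟨2 | 2⟩,  ⟨3 | 0⟩ ×2,  ⟨3 | 1⟩ ×4,  ⟨3 | 1 1⟩,  ⟨3 | 1 2⟩ }


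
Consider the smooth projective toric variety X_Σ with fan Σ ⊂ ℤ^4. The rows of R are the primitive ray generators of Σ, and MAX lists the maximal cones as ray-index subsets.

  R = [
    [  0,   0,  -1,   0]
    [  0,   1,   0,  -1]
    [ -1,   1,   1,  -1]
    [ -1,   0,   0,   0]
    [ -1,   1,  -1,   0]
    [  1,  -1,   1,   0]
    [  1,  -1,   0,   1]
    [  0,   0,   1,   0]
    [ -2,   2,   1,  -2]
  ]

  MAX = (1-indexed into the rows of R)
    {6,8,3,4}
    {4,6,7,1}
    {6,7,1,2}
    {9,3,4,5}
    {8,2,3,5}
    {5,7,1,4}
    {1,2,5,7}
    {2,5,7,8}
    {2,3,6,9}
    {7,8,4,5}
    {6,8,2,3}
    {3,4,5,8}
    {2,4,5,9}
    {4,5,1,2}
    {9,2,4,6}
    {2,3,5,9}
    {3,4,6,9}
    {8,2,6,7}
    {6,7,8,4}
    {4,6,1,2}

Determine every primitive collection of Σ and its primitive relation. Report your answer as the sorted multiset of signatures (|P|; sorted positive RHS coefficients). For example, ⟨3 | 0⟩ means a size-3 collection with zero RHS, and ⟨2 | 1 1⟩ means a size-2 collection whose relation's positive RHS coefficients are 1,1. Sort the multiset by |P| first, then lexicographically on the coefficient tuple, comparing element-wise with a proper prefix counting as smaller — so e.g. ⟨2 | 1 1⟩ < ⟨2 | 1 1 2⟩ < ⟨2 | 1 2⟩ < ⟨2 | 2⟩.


10 minimal non-faces of Δ(Σ) (on 9 rays):

  {1,8}:  v_{1} + v_{8} = 0  so sig = ⟨2 | 0⟩
  {5,6}:  v_{5} + v_{6} = 0  so sig = ⟨2 | 0⟩
  {3,7}:  v_{3} + v_{7} = v_{8}  so sig = ⟨2 | 1⟩
  {7,9}:  v_{7} + v_{9} = v_{3}  so sig = ⟨2 | 1⟩
  {1,3}:  v_{1} + v_{3} = v_{2} + v_{4}  so sig = ⟨2 | 1 1⟩
  {8,9}:  v_{8} + v_{9} = 2·v_{3}  so sig = ⟨2 | 2⟩
  {1,9}:  v_{1} + v_{9} = 2·v_{2} + 2·v_{4}  so sig = ⟨2 | 2 2⟩
  {2,4,7}:  v_{2} + v_{4} + v_{7} = 0  so sig = ⟨3 | 0⟩
  {2,3,4}:  v_{2} + v_{3} + v_{4} = v_{9}  so sig = ⟨3 | 1⟩
  {2,4,8}:  v_{2} + v_{4} + v_{8} = v_{3}  so sig = ⟨3 | 1⟩

so the primitive-relation signature multiset is
    |P|=2: 7 collections, coeffs (), (), (1), (1), (1,1), (2), (2,2)
    |P|=3: 3 collections, coeffs (), (1), (1)


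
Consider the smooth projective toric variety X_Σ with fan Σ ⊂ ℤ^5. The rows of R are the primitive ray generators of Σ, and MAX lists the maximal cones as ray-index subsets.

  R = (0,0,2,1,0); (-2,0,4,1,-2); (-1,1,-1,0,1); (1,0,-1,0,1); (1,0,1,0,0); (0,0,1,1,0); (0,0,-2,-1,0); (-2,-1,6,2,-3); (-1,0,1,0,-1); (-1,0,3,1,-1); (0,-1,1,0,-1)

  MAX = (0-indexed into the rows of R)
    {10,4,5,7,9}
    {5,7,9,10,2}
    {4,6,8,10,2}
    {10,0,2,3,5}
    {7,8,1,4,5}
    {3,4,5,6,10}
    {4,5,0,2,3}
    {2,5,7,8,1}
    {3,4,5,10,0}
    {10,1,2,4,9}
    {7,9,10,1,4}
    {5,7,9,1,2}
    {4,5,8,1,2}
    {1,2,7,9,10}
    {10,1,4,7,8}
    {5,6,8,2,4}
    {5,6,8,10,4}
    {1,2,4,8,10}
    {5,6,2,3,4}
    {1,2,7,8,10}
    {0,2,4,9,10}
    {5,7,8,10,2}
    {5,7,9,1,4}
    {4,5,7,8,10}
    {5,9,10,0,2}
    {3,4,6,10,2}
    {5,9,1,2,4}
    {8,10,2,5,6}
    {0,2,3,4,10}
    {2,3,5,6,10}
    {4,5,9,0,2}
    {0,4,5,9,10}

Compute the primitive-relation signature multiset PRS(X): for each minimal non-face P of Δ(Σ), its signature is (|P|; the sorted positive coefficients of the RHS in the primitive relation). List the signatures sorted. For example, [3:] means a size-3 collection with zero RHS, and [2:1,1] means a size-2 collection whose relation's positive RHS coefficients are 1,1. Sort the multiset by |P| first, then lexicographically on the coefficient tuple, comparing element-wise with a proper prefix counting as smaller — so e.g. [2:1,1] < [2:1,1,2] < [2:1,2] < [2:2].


|primitive collections| = 15. Relations:

  P={0,6}:  v_{0} + v_{6} = 0 — sig = [2:]
  P={3,8}:  v_{3} + v_{8} = 0 — sig = [2:]
  P={0,8}:  v_{0} + v_{8} = v_{9} — sig = [2:1]
  P={1,3}:  v_{1} + v_{3} = v_{9} — sig = [2:1]
  P={3,9}:  v_{3} + v_{9} = v_{0} — sig = [2:1]
  P={6,9}:  v_{6} + v_{9} = v_{8} — sig = [2:1]
  P={8,9}:  v_{8} + v_{9} = v_{1} — sig = [2:1]
  P={3,7}:  v_{3} + v_{7} = v_{5} + v_{9} + v_{10} — sig = [2:1,1,1]
  P={0,7}:  v_{0} + v_{7} = v_{5} + 2·v_{9} + v_{10} — sig = [2:1,1,2]
  P={6,7}:  v_{6} + v_{7} = v_{5} + 2·v_{8} + v_{10} — sig = [2:1,1,2]
  P={0,1}:  v_{0} + v_{1} = 2·v_{9} — sig = [2:2]
  P={1,6}:  v_{1} + v_{6} = 2·v_{8} — sig = [2:2]
  P={1,5,10}:  v_{1} + v_{5} + v_{10} = v_{7} — sig = [3:1]
  P={2,4,7}:  v_{2} + v_{4} + v_{7} = 2·v_{9} — sig = [3:2]
  P={2,4,5,10}:  v_{2} + v_{4} + v_{5} + v_{10} = v_{0} — sig = [4:1]

Sorted signature multiset PRS(X):
{ [2:] ×2,  [2:1] ×5,  [2:1,1,1],  [2:1,1,2] ×2,  [2:2] ×2,  [3:1],  [3:2],  [4:1] }


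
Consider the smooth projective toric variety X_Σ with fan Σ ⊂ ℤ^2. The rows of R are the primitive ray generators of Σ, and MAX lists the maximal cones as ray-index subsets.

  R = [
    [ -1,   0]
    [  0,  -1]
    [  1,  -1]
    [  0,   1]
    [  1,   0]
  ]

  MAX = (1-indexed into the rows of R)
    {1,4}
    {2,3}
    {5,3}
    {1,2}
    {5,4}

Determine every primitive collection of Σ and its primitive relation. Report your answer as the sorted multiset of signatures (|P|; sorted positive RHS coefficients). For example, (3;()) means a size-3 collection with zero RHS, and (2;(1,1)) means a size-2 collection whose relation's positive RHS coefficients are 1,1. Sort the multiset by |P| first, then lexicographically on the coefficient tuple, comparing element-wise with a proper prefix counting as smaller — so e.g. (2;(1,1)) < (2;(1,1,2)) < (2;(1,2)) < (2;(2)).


The 5 primitive collections of Σ (r=5, n=2):

  • {1,5}:  v_{1} + v_{5} = 0  →  sig = (2;())
  • {2,4}:  v_{2} + v_{4} = 0  →  sig = (2;())
  • {1,3}:  v_{1} + v_{3} = v_{2}  →  sig = (2;(1))
  • {2,5}:  v_{2} + v_{5} = v_{3}  →  sig = (2;(1))
  • {3,4}:  v_{3} + v_{4} = v_{5}  →  sig = (2;(1))

Hence PRS(X_Σ) =
    (2;())
    (2;())
    (2;(1))
    (2;(1))
    (2;(1))


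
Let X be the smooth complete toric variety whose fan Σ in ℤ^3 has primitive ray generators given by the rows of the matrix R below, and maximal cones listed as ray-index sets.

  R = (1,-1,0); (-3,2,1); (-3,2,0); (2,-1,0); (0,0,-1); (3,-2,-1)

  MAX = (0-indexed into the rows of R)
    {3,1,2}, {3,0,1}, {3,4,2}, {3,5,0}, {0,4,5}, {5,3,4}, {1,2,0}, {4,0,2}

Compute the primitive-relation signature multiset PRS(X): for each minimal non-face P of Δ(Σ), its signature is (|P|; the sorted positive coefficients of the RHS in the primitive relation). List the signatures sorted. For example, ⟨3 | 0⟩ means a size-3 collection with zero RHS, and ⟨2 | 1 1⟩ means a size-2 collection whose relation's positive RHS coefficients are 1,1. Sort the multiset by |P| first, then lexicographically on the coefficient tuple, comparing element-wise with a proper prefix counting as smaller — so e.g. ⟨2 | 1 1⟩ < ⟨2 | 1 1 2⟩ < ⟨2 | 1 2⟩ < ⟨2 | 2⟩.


|primitive collections| = 5. Relations:

  P={1,5}:  v_{1} + v_{5} = 0 ; sig = ⟨2 | 0⟩
  P={1,4}:  v_{1} + v_{4} = v_{2} ; sig = ⟨2 | 1⟩
  P={2,5}:  v_{2} + v_{5} = v_{4} ; sig = ⟨2 | 1⟩
  P={0,2,3}:  v_{0} + v_{2} + v_{3} = 0 ; sig = ⟨3 | 0⟩
  P={0,3,4}:  v_{0} + v_{3} + v_{4} = v_{5} ; sig = ⟨3 | 1⟩

Sorted signature multiset PRS(X):
    ⟨2 | 0⟩
    ⟨2 | 1⟩
    ⟨2 | 1⟩
    ⟨3 | 0⟩
    ⟨3 | 1⟩


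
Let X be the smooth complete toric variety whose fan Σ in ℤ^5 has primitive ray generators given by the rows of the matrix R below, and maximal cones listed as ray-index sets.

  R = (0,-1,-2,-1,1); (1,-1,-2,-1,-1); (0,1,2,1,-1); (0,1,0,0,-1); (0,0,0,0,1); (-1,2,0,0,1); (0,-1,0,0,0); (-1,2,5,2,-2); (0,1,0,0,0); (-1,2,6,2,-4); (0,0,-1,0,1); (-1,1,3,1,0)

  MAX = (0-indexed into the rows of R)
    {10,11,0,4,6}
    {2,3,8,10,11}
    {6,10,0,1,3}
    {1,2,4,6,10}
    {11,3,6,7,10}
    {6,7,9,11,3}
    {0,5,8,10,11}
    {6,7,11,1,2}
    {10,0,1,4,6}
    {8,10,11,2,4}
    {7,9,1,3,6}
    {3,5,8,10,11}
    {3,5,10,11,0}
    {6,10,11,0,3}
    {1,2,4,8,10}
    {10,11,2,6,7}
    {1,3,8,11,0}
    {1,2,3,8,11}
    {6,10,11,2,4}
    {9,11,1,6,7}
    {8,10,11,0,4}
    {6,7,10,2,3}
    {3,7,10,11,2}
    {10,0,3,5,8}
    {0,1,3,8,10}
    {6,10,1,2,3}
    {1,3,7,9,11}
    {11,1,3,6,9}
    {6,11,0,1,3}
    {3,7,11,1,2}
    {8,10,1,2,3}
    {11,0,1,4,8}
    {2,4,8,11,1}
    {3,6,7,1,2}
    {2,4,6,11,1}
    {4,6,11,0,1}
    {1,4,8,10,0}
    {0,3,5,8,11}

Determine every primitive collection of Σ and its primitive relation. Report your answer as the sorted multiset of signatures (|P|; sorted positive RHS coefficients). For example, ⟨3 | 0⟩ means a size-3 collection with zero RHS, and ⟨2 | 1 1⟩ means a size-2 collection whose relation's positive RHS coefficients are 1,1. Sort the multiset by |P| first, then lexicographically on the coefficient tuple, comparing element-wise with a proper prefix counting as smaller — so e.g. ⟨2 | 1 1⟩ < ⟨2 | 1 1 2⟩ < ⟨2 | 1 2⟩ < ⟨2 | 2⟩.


Σ has 22 primitive collections:

  • {0,2}:  v_{0} + v_{2} = 0 — sig = ⟨2 | 0⟩
  • {6,8}:  v_{6} + v_{8} = 0 — sig = ⟨2 | 0⟩
  • {3,4}:  v_{3} + v_{4} = v_{8} — sig = ⟨2 | 1⟩
  • {4,7}:  v_{4} + v_{7} = v_{2} + v_{11} — sig = ⟨2 | 1 1⟩
  • {0,7}:  v_{0} + v_{7} = v_{3} + v_{6} + v_{11} — sig = ⟨2 | 1 1 1⟩
  • {1,5}:  v_{1} + v_{5} = v_{0} + v_{3} + v_{8} — sig = ⟨2 | 1 1 1⟩
  • {4,9}:  v_{4} + v_{9} = v_{1} + v_{7} + v_{11} — sig = ⟨2 | 1 1 1⟩
  • {7,8}:  v_{7} + v_{8} = v_{2} + v_{3} + v_{11} — sig = ⟨2 | 1 1 1⟩
  • {9,10}:  v_{9} + v_{10} = v_{3} + v_{6} + v_{7} — sig = ⟨2 | 1 1 1⟩
  • {2,5}:  v_{2} + v_{5} = v_{3} + v_{8} + v_{10} + v_{11} — sig = ⟨2 | 1 1 1 1⟩
  • {5,6}:  v_{5} + v_{6} = v_{0} + v_{3} + v_{10} + v_{11} — sig = ⟨2 | 1 1 1 1⟩
  • {8,9}:  v_{8} + v_{9} = v_{1} + v_{3} + v_{7} + v_{11} — sig = ⟨2 | 1 1 1 1⟩
  • {4,5}:  v_{4} + v_{5} = v_{0} + 2·v_{8} + v_{10} + v_{11} — sig = ⟨2 | 1 1 1 2⟩
  • {2,9}:  v_{2} + v_{9} = v_{1} + 2·v_{7} — sig = ⟨2 | 1 2⟩
  • {5,7}:  v_{5} + v_{7} = 2·v_{3} + v_{10} + 2·v_{11} — sig = ⟨2 | 1 2 2⟩
  • {0,9}:  v_{0} + v_{9} = v_{1} + 2·v_{3} + 2·v_{6} + 2·v_{11} — sig = ⟨2 | 1 2 2 2⟩
  • {5,9}:  v_{5} + v_{9} = 3·v_{3} + v_{6} + 2·v_{11} — sig = ⟨2 | 1 2 3⟩
  • {1,10,11}:  v_{1} + v_{10} + v_{11} = 0 — sig = ⟨3 | 0⟩
  • {1,7,10}:  v_{1} + v_{7} + v_{10} = v_{2} + v_{3} + v_{6} — sig = ⟨3 | 1 1 1⟩
  • {2,3,6,11}:  v_{2} + v_{3} + v_{6} + v_{11} = v_{7} — sig = ⟨4 | 1⟩
  • {0,3,8,10,11}:  v_{0} + v_{3} + v_{8} + v_{10} + v_{11} = v_{5} — sig = ⟨5 | 1⟩
  • {1,3,6,7,11}:  v_{1} + v_{3} + v_{6} + v_{7} + v_{11} = v_{9} — sig = ⟨5 | 1⟩

so the primitive-relation signature multiset is
{ ⟨2 | 0⟩ ×2,  ⟨2 | 1⟩,  ⟨2 | 1 1⟩,  ⟨2 | 1 1 1⟩ ×5,  ⟨2 | 1 1 1 1⟩ ×3,  ⟨2 | 1 1 1 2⟩,  ⟨2 | 1 2⟩,  ⟨2 | 1 2 2⟩,  ⟨2 | 1 2 2 2⟩,  ⟨2 | 1 2 3⟩,  ⟨3 | 0⟩,  ⟨3 | 1 1 1⟩,  ⟨4 | 1⟩,  ⟨5 | 1⟩ ×2 }


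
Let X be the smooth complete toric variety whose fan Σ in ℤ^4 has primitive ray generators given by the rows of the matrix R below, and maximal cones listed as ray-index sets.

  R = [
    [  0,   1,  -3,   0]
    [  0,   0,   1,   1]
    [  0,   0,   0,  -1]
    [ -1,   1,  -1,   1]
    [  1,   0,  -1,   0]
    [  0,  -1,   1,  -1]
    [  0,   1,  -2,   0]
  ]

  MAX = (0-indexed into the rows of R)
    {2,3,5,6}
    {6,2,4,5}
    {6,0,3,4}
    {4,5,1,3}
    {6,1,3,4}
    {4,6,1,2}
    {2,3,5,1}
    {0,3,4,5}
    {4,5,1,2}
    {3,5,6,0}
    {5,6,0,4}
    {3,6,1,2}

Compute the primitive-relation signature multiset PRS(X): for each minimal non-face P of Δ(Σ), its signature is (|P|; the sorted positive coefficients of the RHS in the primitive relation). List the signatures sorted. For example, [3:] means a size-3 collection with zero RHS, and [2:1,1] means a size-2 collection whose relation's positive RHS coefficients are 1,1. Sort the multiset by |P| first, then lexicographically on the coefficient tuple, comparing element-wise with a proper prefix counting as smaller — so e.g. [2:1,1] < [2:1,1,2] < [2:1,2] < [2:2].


Σ has 5 primitive collections:

  P = {0,1}:  v_{0} + v_{1} = v_{3} + v_{4} ; sig = [2:1,1]
  P = {0,2}:  v_{0} + v_{2} = v_{5} + 2·v_{6} ; sig = [2:1,2]
  P = {1,5,6}:  v_{1} + v_{5} + v_{6} = 0 ; sig = [3:]
  P = {2,3,4}:  v_{2} + v_{3} + v_{4} = v_{6} ; sig = [3:1]
  P = {3,4,5,6}:  v_{3} + v_{4} + v_{5} + v_{6} = v_{0} ; sig = [4:1]

Hence PRS(X_Σ) =
    |P|=2: 2 collections, coeffs (1,1), (1,2)
    |P|=3: 2 collections, coeffs (), (1)
    |P|=4: 1 collection, coeffs (1)


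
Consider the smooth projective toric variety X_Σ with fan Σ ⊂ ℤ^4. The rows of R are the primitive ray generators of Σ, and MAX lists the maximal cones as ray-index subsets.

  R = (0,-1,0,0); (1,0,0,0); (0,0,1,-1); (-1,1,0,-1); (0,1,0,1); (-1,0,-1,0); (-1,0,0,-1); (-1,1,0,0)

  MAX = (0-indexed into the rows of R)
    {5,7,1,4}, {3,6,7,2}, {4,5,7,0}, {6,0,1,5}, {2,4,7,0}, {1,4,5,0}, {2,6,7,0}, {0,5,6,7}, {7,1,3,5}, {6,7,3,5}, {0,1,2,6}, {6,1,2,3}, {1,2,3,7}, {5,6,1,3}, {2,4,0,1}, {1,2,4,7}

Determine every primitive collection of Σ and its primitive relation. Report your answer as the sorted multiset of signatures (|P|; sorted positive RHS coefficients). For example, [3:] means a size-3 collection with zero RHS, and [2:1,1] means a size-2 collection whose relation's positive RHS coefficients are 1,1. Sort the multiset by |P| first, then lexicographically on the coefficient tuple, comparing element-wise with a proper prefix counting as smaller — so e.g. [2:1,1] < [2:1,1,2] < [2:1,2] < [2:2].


Δ(Σ) — 8 vertices, 6 min non-faces:

  • {0,3}:  v_{0} + v_{3} = v_{6}  →  sig = [2:1]
  • {2,5}:  v_{2} + v_{5} = v_{6}  →  sig = [2:1]
  • {4,6}:  v_{4} + v_{6} = v_{7}  →  sig = [2:1]
  • {3,4}:  v_{3} + v_{4} = v_{1} + 2·v_{7}  →  sig = [2:1,2]
  • {0,1,7}:  v_{0} + v_{1} + v_{7} = 0  →  sig = [3:]
  • {1,6,7}:  v_{1} + v_{6} + v_{7} = v_{3}  →  sig = [3:1]

Sorted signature multiset PRS(X):
{ [2:1] ×3,  [2:1,2],  [3:],  [3:1] }


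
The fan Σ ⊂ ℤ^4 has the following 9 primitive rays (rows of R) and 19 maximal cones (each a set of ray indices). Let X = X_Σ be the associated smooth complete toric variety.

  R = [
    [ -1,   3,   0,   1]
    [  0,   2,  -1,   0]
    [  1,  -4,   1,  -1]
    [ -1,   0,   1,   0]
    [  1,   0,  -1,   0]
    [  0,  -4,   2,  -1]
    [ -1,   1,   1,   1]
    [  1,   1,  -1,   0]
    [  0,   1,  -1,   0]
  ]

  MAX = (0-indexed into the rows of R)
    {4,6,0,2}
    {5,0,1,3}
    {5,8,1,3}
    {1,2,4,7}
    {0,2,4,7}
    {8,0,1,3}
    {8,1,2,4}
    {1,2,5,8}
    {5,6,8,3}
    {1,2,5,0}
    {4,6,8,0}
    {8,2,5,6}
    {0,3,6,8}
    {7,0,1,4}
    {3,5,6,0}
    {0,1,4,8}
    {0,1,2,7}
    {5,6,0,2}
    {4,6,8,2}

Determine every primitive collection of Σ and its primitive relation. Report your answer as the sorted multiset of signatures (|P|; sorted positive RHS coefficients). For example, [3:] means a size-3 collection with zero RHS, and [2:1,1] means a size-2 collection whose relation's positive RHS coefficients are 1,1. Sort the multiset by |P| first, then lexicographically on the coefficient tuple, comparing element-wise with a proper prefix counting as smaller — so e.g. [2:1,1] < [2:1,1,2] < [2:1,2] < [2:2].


The 11 primitive collections of Σ (r=9, n=4):

  • {3,4}:  v_{3} + v_{4} = 0  so sig = [2:]
  • {1,6}:  v_{1} + v_{6} = v_{0}  so sig = [2:1]
  • {2,3}:  v_{2} + v_{3} = v_{5}  so sig = [2:1]
  • {4,5}:  v_{4} + v_{5} = v_{2}  so sig = [2:1]
  • {7,8}:  v_{7} + v_{8} = v_{1} + v_{4}  so sig = [2:1,1]
  • {3,7}:  v_{3} + v_{7} = v_{0} + v_{1} + v_{2}  so sig = [2:1,1,1]
  • {5,7}:  v_{5} + v_{7} = v_{0} + v_{1} + 2·v_{2}  so sig = [2:1,1,2]
  • {6,7}:  v_{6} + v_{7} = 2·v_{0} + v_{2} + v_{4}  so sig = [2:1,1,2]
  • {0,2,8}:  v_{0} + v_{2} + v_{8} = 0  so sig = [3:]
  • {0,5,8}:  v_{0} + v_{5} + v_{8} = v_{3}  so sig = [3:1]
  • {0,1,2,4}:  v_{0} + v_{1} + v_{2} + v_{4} = v_{7}  so sig = [4:1]

Hence PRS(X_Σ) =
[[2:], [2:1], [2:1], [2:1], [2:1,1], [2:1,1,1], [2:1,1,2], [2:1,1,2], [3:], [3:1], [4:1]]


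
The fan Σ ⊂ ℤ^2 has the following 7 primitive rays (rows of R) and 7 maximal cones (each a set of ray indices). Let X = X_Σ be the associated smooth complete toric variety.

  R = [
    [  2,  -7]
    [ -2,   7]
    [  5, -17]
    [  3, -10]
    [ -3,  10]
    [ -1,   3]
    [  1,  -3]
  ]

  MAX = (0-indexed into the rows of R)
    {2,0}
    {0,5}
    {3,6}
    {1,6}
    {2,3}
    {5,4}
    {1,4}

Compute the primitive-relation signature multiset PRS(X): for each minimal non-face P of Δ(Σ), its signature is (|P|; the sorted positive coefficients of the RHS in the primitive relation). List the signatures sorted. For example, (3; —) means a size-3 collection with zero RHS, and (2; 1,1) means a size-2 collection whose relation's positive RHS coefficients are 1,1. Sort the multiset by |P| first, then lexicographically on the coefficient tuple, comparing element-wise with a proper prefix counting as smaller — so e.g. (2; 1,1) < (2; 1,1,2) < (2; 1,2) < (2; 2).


Primitive collections (14):

  P = {0,1}:  v_{0} + v_{1} = 0 ; sig = (2; —)
  P = {3,4}:  v_{3} + v_{4} = 0 ; sig = (2; —)
  P = {5,6}:  v_{5} + v_{6} = 0 ; sig = (2; —)
  P = {0,3}:  v_{0} + v_{3} = v_{2} ; sig = (2; 1)
  P = {0,4}:  v_{0} + v_{4} = v_{5} ; sig = (2; 1)
  P = {0,6}:  v_{0} + v_{6} = v_{3} ; sig = (2; 1)
  P = {1,2}:  v_{1} + v_{2} = v_{3} ; sig = (2; 1)
  P = {1,3}:  v_{1} + v_{3} = v_{6} ; sig = (2; 1)
  P = {1,5}:  v_{1} + v_{5} = v_{4} ; sig = (2; 1)
  P = {2,4}:  v_{2} + v_{4} = v_{0} ; sig = (2; 1)
  P = {3,5}:  v_{3} + v_{5} = v_{0} ; sig = (2; 1)
  P = {4,6}:  v_{4} + v_{6} = v_{1} ; sig = (2; 1)
  P = {2,5}:  v_{2} + v_{5} = 2·v_{0} ; sig = (2; 2)
  P = {2,6}:  v_{2} + v_{6} = 2·v_{3} ; sig = (2; 2)

Hence PRS(X_Σ) =
[(2; —), (2; —), (2; —), (2; 1), (2; 1), (2; 1), (2; 1), (2; 1), (2; 1), (2; 1), (2; 1), (2; 1), (2; 2), (2; 2)]


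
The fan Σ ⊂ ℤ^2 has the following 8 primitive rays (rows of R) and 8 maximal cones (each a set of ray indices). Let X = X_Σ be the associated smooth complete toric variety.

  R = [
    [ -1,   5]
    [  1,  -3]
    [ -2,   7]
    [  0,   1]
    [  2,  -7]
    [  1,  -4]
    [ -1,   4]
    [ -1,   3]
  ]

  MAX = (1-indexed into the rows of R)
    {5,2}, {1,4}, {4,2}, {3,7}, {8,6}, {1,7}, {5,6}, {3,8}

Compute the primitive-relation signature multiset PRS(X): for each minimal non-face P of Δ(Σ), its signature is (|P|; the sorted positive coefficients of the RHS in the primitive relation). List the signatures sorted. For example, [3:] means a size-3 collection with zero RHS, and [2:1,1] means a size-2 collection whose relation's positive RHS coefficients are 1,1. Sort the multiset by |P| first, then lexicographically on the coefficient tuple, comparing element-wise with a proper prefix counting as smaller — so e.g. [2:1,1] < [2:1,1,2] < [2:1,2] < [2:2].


Σ has 20 primitive collections:

  P = {2,8}:  v_{2} + v_{8} = 0  ⇒ sig = [2:]
  P = {3,5}:  v_{3} + v_{5} = 0  ⇒ sig = [2:]
  P = {6,7}:  v_{6} + v_{7} = 0  ⇒ sig = [2:]
  P = {1,6}:  v_{1} + v_{6} = v_{4}  ⇒ sig = [2:1]
  P = {2,3}:  v_{2} + v_{3} = v_{7}  ⇒ sig = [2:1]
  P = {2,6}:  v_{2} + v_{6} = v_{5}  ⇒ sig = [2:1]
  P = {2,7}:  v_{2} + v_{7} = v_{4}  ⇒ sig = [2:1]
  P = {3,6}:  v_{3} + v_{6} = v_{8}  ⇒ sig = [2:1]
  P = {4,6}:  v_{4} + v_{6} = v_{2}  ⇒ sig = [2:1]
  P = {4,7}:  v_{4} + v_{7} = v_{1}  ⇒ sig = [2:1]
  P = {4,8}:  v_{4} + v_{8} = v_{7}  ⇒ sig = [2:1]
  P = {5,7}:  v_{5} + v_{7} = v_{2}  ⇒ sig = [2:1]
  P = {5,8}:  v_{5} + v_{8} = v_{6}  ⇒ sig = [2:1]
  P = {7,8}:  v_{7} + v_{8} = v_{3}  ⇒ sig = [2:1]
  P = {1,5}:  v_{1} + v_{5} = v_{2} + v_{4}  ⇒ sig = [2:1,1]
  P = {1,2}:  v_{1} + v_{2} = 2·v_{4}  ⇒ sig = [2:2]
  P = {1,8}:  v_{1} + v_{8} = 2·v_{7}  ⇒ sig = [2:2]
  P = {3,4}:  v_{3} + v_{4} = 2·v_{7}  ⇒ sig = [2:2]
  P = {4,5}:  v_{4} + v_{5} = 2·v_{2}  ⇒ sig = [2:2]
  P = {1,3}:  v_{1} + v_{3} = 3·v_{7}  ⇒ sig = [2:3]

Hence PRS(X_Σ) =
    [2:]
    [2:]
    [2:]
    [2:1]
    [2:1]
    [2:1]
    [2:1]
    [2:1]
    [2:1]
    [2:1]
    [2:1]
    [2:1]
    [2:1]
    [2:1]
    [2:1,1]
    [2:2]
    [2:2]
    [2:2]
    [2:2]
    [2:3]


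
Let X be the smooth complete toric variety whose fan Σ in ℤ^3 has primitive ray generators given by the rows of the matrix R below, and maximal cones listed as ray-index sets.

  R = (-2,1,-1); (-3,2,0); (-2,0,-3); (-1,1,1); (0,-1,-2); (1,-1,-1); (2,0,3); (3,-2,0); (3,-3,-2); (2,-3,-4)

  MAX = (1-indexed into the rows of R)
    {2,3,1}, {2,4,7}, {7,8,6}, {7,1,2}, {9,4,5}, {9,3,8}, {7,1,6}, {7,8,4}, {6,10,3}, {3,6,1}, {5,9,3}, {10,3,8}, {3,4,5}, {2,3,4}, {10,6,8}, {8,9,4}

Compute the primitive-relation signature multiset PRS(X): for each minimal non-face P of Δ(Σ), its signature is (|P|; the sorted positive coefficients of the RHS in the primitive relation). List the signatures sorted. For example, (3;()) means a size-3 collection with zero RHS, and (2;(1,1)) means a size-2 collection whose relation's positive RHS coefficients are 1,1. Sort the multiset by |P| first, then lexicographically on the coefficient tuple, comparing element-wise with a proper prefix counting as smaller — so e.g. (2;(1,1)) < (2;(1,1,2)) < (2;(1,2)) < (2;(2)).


The 24 primitive collections of Σ (r=10, n=3):

  P = {2,8}:  v_{2} + v_{8} = 0  →  sig = (2;())
  P = {3,7}:  v_{3} + v_{7} = 0  →  sig = (2;())
  P = {4,6}:  v_{4} + v_{6} = 0  →  sig = (2;())
  P = {1,4}:  v_{1} + v_{4} = v_{2}  →  sig = (2;(1))
  P = {1,5}:  v_{1} + v_{5} = v_{3}  →  sig = (2;(1))
  P = {1,8}:  v_{1} + v_{8} = v_{6}  →  sig = (2;(1))
  P = {2,6}:  v_{2} + v_{6} = v_{1}  →  sig = (2;(1))
  P = {2,9}:  v_{2} + v_{9} = v_{5}  →  sig = (2;(1))
  P = {5,8}:  v_{5} + v_{8} = v_{9}  →  sig = (2;(1))
  P = {1,9}:  v_{1} + v_{9} = v_{3} + v_{8}  →  sig = (2;(1,1))
  P = {2,5}:  v_{2} + v_{5} = v_{3} + v_{4}  →  sig = (2;(1,1))
  P = {2,10}:  v_{2} + v_{10} = v_{3} + v_{6}  →  sig = (2;(1,1))
  P = {4,10}:  v_{4} + v_{10} = v_{3} + v_{8}  →  sig = (2;(1,1))
  P = {5,6}:  v_{5} + v_{6} = v_{3} + v_{8}  →  sig = (2;(1,1))
  P = {5,7}:  v_{5} + v_{7} = v_{4} + v_{8}  →  sig = (2;(1,1))
  P = {7,10}:  v_{7} + v_{10} = v_{6} + v_{8}  →  sig = (2;(1,1))
  P = {1,10}:  v_{1} + v_{10} = v_{3} + 2·v_{6}  →  sig = (2;(1,2))
  P = {6,9}:  v_{6} + v_{9} = v_{3} + 2·v_{8}  →  sig = (2;(1,2))
  P = {7,9}:  v_{7} + v_{9} = v_{4} + 2·v_{8}  →  sig = (2;(1,2))
  P = {5,10}:  v_{5} + v_{10} = 2·v_{3} + 2·v_{8}  →  sig = (2;(2,2))
  P = {9,10}:  v_{9} + v_{10} = 2·v_{3} + 3·v_{8}  →  sig = (2;(2,3))
  P = {3,4,8}:  v_{3} + v_{4} + v_{8} = v_{5}  →  sig = (3;(1))
  P = {3,6,8}:  v_{3} + v_{6} + v_{8} = v_{10}  →  sig = (3;(1))
  P = {3,4,9}:  v_{3} + v_{4} + v_{9} = 2·v_{5}  →  sig = (3;(2))

Hence PRS(X_Σ) =
    |P|=2: 21 collections, coeffs (), (), (), (1), (1), (1), (1), (1), (1), (1,1), (1,1), (1,1), (1,1), (1,1), (1,1), (1,1), (1,2), (1,2), (1,2), (2,2), (2,3)
    |P|=3: 3 collections, coeffs (1), (1), (2)


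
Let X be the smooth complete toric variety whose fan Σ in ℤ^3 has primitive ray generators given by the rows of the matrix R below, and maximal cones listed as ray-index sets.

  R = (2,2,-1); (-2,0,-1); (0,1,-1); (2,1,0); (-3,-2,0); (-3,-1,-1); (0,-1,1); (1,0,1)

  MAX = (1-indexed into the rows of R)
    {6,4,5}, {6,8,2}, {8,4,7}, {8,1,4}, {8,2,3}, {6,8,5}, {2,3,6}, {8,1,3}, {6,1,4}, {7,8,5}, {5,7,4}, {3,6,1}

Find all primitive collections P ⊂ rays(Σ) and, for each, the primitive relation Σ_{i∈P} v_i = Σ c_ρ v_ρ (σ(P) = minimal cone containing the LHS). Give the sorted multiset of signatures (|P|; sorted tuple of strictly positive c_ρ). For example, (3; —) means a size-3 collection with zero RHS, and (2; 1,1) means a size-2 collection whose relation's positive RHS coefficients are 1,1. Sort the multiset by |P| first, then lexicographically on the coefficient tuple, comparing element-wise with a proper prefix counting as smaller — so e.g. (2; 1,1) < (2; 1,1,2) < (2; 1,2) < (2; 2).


Primitive collections (14):

  P = {3,7}:  v_{3} + v_{7} = 0  so sig = (2; —)
  P = {1,7}:  v_{1} + v_{7} = v_{4}  so sig = (2; 1)
  P = {2,4}:  v_{2} + v_{4} = v_{3}  so sig = (2; 1)
  P = {3,4}:  v_{3} + v_{4} = v_{1}  so sig = (2; 1)
  P = {3,5}:  v_{3} + v_{5} = v_{6}  so sig = (2; 1)
  P = {6,7}:  v_{6} + v_{7} = v_{5}  so sig = (2; 1)
  P = {1,5}:  v_{1} + v_{5} = v_{4} + v_{6}  so sig = (2; 1,1)
  P = {2,7}:  v_{2} + v_{7} = v_{6} + v_{8}  so sig = (2; 1,1)
  P = {2,5}:  v_{2} + v_{5} = 2·v_{6} + v_{8}  so sig = (2; 1,2)
  P = {1,2}:  v_{1} + v_{2} = 2·v_{3}  so sig = (2; 2)
  P = {4,6,8}:  v_{4} + v_{6} + v_{8} = 0  so sig = (3; —)
  P = {1,6,8}:  v_{1} + v_{6} + v_{8} = v_{3}  so sig = (3; 1)
  P = {3,6,8}:  v_{3} + v_{6} + v_{8} = v_{2}  so sig = (3; 1)
  P = {4,5,8}:  v_{4} + v_{5} + v_{8} = v_{7}  so sig = (3; 1)

Hence PRS(X_Σ) =
[(2; —), (2; 1), (2; 1), (2; 1), (2; 1), (2; 1), (2; 1,1), (2; 1,1), (2; 1,2), (2; 2), (3; —), (3; 1), (3; 1), (3; 1)]
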